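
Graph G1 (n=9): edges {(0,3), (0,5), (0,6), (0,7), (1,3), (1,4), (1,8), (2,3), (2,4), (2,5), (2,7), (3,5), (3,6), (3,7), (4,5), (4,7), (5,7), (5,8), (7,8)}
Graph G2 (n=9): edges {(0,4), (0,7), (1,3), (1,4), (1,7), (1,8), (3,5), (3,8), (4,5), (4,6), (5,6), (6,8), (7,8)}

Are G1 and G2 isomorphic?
No, not isomorphic

The graphs are NOT isomorphic.

Degrees in G1: deg(0)=4, deg(1)=3, deg(2)=4, deg(3)=6, deg(4)=4, deg(5)=6, deg(6)=2, deg(7)=6, deg(8)=3.
Sorted degree sequence of G1: [6, 6, 6, 4, 4, 4, 3, 3, 2].
Degrees in G2: deg(0)=2, deg(1)=4, deg(2)=0, deg(3)=3, deg(4)=4, deg(5)=3, deg(6)=3, deg(7)=3, deg(8)=4.
Sorted degree sequence of G2: [4, 4, 4, 3, 3, 3, 3, 2, 0].
The (sorted) degree sequence is an isomorphism invariant, so since G1 and G2 have different degree sequences they cannot be isomorphic.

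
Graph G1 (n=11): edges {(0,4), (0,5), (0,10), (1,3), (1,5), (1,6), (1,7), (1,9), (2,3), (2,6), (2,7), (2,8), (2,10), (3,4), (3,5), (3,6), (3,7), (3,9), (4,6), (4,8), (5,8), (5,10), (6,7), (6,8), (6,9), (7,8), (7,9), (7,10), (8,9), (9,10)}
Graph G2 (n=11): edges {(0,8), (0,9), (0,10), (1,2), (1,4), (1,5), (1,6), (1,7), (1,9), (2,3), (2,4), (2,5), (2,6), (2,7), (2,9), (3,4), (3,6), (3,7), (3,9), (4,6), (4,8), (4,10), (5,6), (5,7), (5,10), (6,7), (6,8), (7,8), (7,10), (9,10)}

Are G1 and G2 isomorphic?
Yes, isomorphic

The graphs are isomorphic.
One valid mapping φ: V(G1) → V(G2): 0→0, 1→5, 2→3, 3→7, 4→8, 5→10, 6→6, 7→2, 8→4, 9→1, 10→9

Verify φ preserves adjacency — for each edge of G1, its image is an edge of G2:
  (0,4) → (φ(0),φ(4)) = (0,8) ∈ E(G2) ✓
  (0,5) → (φ(0),φ(5)) = (0,10) ∈ E(G2) ✓
  (0,10) → (φ(0),φ(10)) = (0,9) ∈ E(G2) ✓
  (1,3) → (φ(1),φ(3)) = (5,7) ∈ E(G2) ✓
  (1,5) → (φ(1),φ(5)) = (5,10) ∈ E(G2) ✓
  (1,6) → (φ(1),φ(6)) = (5,6) ∈ E(G2) ✓
  (1,7) → (φ(1),φ(7)) = (2,5) ∈ E(G2) ✓
  (1,9) → (φ(1),φ(9)) = (1,5) ∈ E(G2) ✓
  (2,3) → (φ(2),φ(3)) = (3,7) ∈ E(G2) ✓
  (2,6) → (φ(2),φ(6)) = (3,6) ∈ E(G2) ✓
  (2,7) → (φ(2),φ(7)) = (2,3) ∈ E(G2) ✓
  (2,8) → (φ(2),φ(8)) = (3,4) ∈ E(G2) ✓
  (2,10) → (φ(2),φ(10)) = (3,9) ∈ E(G2) ✓
  (3,4) → (φ(3),φ(4)) = (7,8) ∈ E(G2) ✓
  (3,5) → (φ(3),φ(5)) = (7,10) ∈ E(G2) ✓
  (3,6) → (φ(3),φ(6)) = (6,7) ∈ E(G2) ✓
  (3,7) → (φ(3),φ(7)) = (2,7) ∈ E(G2) ✓
  (3,9) → (φ(3),φ(9)) = (1,7) ∈ E(G2) ✓
  (4,6) → (φ(4),φ(6)) = (6,8) ∈ E(G2) ✓
  (4,8) → (φ(4),φ(8)) = (4,8) ∈ E(G2) ✓
  (5,8) → (φ(5),φ(8)) = (4,10) ∈ E(G2) ✓
  (5,10) → (φ(5),φ(10)) = (9,10) ∈ E(G2) ✓
  (6,7) → (φ(6),φ(7)) = (2,6) ∈ E(G2) ✓
  (6,8) → (φ(6),φ(8)) = (4,6) ∈ E(G2) ✓
  (6,9) → (φ(6),φ(9)) = (1,6) ∈ E(G2) ✓
  (7,8) → (φ(7),φ(8)) = (2,4) ∈ E(G2) ✓
  (7,9) → (φ(7),φ(9)) = (1,2) ∈ E(G2) ✓
  (7,10) → (φ(7),φ(10)) = (2,9) ∈ E(G2) ✓
  (8,9) → (φ(8),φ(9)) = (1,4) ∈ E(G2) ✓
  (9,10) → (φ(9),φ(10)) = (1,9) ∈ E(G2) ✓
All 30 edges of G1 map to edges of G2, and |E(G1)| = |E(G2)| = 30, so φ is a bijection on edges as well as vertices. Hence G1 ≅ G2.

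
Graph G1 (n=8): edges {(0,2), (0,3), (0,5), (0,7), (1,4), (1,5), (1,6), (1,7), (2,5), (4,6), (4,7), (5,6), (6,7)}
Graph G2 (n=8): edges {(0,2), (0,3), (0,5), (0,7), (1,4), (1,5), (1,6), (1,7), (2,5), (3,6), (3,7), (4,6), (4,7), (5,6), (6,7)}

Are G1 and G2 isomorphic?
No, not isomorphic

The graphs are NOT isomorphic.

Counting edges: G1 has 13 edge(s); G2 has 15 edge(s).
Edge count is an isomorphism invariant (a bijection on vertices induces a bijection on edges), so differing edge counts rule out isomorphism.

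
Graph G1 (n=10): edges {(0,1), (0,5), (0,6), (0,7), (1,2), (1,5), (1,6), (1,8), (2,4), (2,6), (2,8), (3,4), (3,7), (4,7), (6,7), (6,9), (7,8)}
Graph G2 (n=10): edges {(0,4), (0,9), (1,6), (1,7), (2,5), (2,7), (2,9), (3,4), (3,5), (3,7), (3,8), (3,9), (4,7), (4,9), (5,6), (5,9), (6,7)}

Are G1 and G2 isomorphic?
Yes, isomorphic

The graphs are isomorphic.
One valid mapping φ: V(G1) → V(G2): 0→4, 1→9, 2→5, 3→1, 4→6, 5→0, 6→3, 7→7, 8→2, 9→8

Verify φ preserves adjacency — for each edge of G1, its image is an edge of G2:
  (0,1) → (φ(0),φ(1)) = (4,9) ∈ E(G2) ✓
  (0,5) → (φ(0),φ(5)) = (0,4) ∈ E(G2) ✓
  (0,6) → (φ(0),φ(6)) = (3,4) ∈ E(G2) ✓
  (0,7) → (φ(0),φ(7)) = (4,7) ∈ E(G2) ✓
  (1,2) → (φ(1),φ(2)) = (5,9) ∈ E(G2) ✓
  (1,5) → (φ(1),φ(5)) = (0,9) ∈ E(G2) ✓
  (1,6) → (φ(1),φ(6)) = (3,9) ∈ E(G2) ✓
  (1,8) → (φ(1),φ(8)) = (2,9) ∈ E(G2) ✓
  (2,4) → (φ(2),φ(4)) = (5,6) ∈ E(G2) ✓
  (2,6) → (φ(2),φ(6)) = (3,5) ∈ E(G2) ✓
  (2,8) → (φ(2),φ(8)) = (2,5) ∈ E(G2) ✓
  (3,4) → (φ(3),φ(4)) = (1,6) ∈ E(G2) ✓
  (3,7) → (φ(3),φ(7)) = (1,7) ∈ E(G2) ✓
  (4,7) → (φ(4),φ(7)) = (6,7) ∈ E(G2) ✓
  (6,7) → (φ(6),φ(7)) = (3,7) ∈ E(G2) ✓
  (6,9) → (φ(6),φ(9)) = (3,8) ∈ E(G2) ✓
  (7,8) → (φ(7),φ(8)) = (2,7) ∈ E(G2) ✓
All 17 edges of G1 map to edges of G2, and |E(G1)| = |E(G2)| = 17, so φ is a bijection on edges as well as vertices. Hence G1 ≅ G2.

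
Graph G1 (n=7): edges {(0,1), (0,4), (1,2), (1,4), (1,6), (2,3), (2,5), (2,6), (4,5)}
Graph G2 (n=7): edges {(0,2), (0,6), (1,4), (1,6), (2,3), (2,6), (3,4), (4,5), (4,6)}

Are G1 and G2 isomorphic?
Yes, isomorphic

The graphs are isomorphic.
One valid mapping φ: V(G1) → V(G2): 0→0, 1→6, 2→4, 3→5, 4→2, 5→3, 6→1

Verify φ preserves adjacency — for each edge of G1, its image is an edge of G2:
  (0,1) → (φ(0),φ(1)) = (0,6) ∈ E(G2) ✓
  (0,4) → (φ(0),φ(4)) = (0,2) ∈ E(G2) ✓
  (1,2) → (φ(1),φ(2)) = (4,6) ∈ E(G2) ✓
  (1,4) → (φ(1),φ(4)) = (2,6) ∈ E(G2) ✓
  (1,6) → (φ(1),φ(6)) = (1,6) ∈ E(G2) ✓
  (2,3) → (φ(2),φ(3)) = (4,5) ∈ E(G2) ✓
  (2,5) → (φ(2),φ(5)) = (3,4) ∈ E(G2) ✓
  (2,6) → (φ(2),φ(6)) = (1,4) ∈ E(G2) ✓
  (4,5) → (φ(4),φ(5)) = (2,3) ∈ E(G2) ✓
All 9 edges of G1 map to edges of G2, and |E(G1)| = |E(G2)| = 9, so φ is a bijection on edges as well as vertices. Hence G1 ≅ G2.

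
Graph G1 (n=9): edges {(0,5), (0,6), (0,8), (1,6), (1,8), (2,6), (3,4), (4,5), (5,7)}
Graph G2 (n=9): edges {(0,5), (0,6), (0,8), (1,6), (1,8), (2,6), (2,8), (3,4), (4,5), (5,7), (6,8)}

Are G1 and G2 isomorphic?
No, not isomorphic

The graphs are NOT isomorphic.

Counting edges: G1 has 9 edge(s); G2 has 11 edge(s).
Edge count is an isomorphism invariant (a bijection on vertices induces a bijection on edges), so differing edge counts rule out isomorphism.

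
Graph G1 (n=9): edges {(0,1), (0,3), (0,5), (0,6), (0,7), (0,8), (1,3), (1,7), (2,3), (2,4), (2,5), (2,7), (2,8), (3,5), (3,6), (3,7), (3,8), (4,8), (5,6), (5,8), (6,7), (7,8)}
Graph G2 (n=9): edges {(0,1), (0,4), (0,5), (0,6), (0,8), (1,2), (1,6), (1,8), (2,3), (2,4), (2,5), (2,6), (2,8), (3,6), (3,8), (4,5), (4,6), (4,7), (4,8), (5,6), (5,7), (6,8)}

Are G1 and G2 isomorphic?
Yes, isomorphic

The graphs are isomorphic.
One valid mapping φ: V(G1) → V(G2): 0→8, 1→3, 2→5, 3→6, 4→7, 5→0, 6→1, 7→2, 8→4

Verify φ preserves adjacency — for each edge of G1, its image is an edge of G2:
  (0,1) → (φ(0),φ(1)) = (3,8) ∈ E(G2) ✓
  (0,3) → (φ(0),φ(3)) = (6,8) ∈ E(G2) ✓
  (0,5) → (φ(0),φ(5)) = (0,8) ∈ E(G2) ✓
  (0,6) → (φ(0),φ(6)) = (1,8) ∈ E(G2) ✓
  (0,7) → (φ(0),φ(7)) = (2,8) ∈ E(G2) ✓
  (0,8) → (φ(0),φ(8)) = (4,8) ∈ E(G2) ✓
  (1,3) → (φ(1),φ(3)) = (3,6) ∈ E(G2) ✓
  (1,7) → (φ(1),φ(7)) = (2,3) ∈ E(G2) ✓
  (2,3) → (φ(2),φ(3)) = (5,6) ∈ E(G2) ✓
  (2,4) → (φ(2),φ(4)) = (5,7) ∈ E(G2) ✓
  (2,5) → (φ(2),φ(5)) = (0,5) ∈ E(G2) ✓
  (2,7) → (φ(2),φ(7)) = (2,5) ∈ E(G2) ✓
  (2,8) → (φ(2),φ(8)) = (4,5) ∈ E(G2) ✓
  (3,5) → (φ(3),φ(5)) = (0,6) ∈ E(G2) ✓
  (3,6) → (φ(3),φ(6)) = (1,6) ∈ E(G2) ✓
  (3,7) → (φ(3),φ(7)) = (2,6) ∈ E(G2) ✓
  (3,8) → (φ(3),φ(8)) = (4,6) ∈ E(G2) ✓
  (4,8) → (φ(4),φ(8)) = (4,7) ∈ E(G2) ✓
  (5,6) → (φ(5),φ(6)) = (0,1) ∈ E(G2) ✓
  (5,8) → (φ(5),φ(8)) = (0,4) ∈ E(G2) ✓
  (6,7) → (φ(6),φ(7)) = (1,2) ∈ E(G2) ✓
  (7,8) → (φ(7),φ(8)) = (2,4) ∈ E(G2) ✓
All 22 edges of G1 map to edges of G2, and |E(G1)| = |E(G2)| = 22, so φ is a bijection on edges as well as vertices. Hence G1 ≅ G2.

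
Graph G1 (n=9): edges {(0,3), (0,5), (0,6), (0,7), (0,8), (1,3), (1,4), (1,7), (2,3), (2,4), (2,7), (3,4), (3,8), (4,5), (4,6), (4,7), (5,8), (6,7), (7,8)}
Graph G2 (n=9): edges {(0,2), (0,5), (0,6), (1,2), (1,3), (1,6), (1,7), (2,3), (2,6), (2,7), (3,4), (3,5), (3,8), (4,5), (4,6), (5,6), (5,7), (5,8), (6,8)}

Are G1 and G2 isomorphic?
Yes, isomorphic

The graphs are isomorphic.
One valid mapping φ: V(G1) → V(G2): 0→2, 1→4, 2→8, 3→3, 4→5, 5→7, 6→0, 7→6, 8→1

Verify φ preserves adjacency — for each edge of G1, its image is an edge of G2:
  (0,3) → (φ(0),φ(3)) = (2,3) ∈ E(G2) ✓
  (0,5) → (φ(0),φ(5)) = (2,7) ∈ E(G2) ✓
  (0,6) → (φ(0),φ(6)) = (0,2) ∈ E(G2) ✓
  (0,7) → (φ(0),φ(7)) = (2,6) ∈ E(G2) ✓
  (0,8) → (φ(0),φ(8)) = (1,2) ∈ E(G2) ✓
  (1,3) → (φ(1),φ(3)) = (3,4) ∈ E(G2) ✓
  (1,4) → (φ(1),φ(4)) = (4,5) ∈ E(G2) ✓
  (1,7) → (φ(1),φ(7)) = (4,6) ∈ E(G2) ✓
  (2,3) → (φ(2),φ(3)) = (3,8) ∈ E(G2) ✓
  (2,4) → (φ(2),φ(4)) = (5,8) ∈ E(G2) ✓
  (2,7) → (φ(2),φ(7)) = (6,8) ∈ E(G2) ✓
  (3,4) → (φ(3),φ(4)) = (3,5) ∈ E(G2) ✓
  (3,8) → (φ(3),φ(8)) = (1,3) ∈ E(G2) ✓
  (4,5) → (φ(4),φ(5)) = (5,7) ∈ E(G2) ✓
  (4,6) → (φ(4),φ(6)) = (0,5) ∈ E(G2) ✓
  (4,7) → (φ(4),φ(7)) = (5,6) ∈ E(G2) ✓
  (5,8) → (φ(5),φ(8)) = (1,7) ∈ E(G2) ✓
  (6,7) → (φ(6),φ(7)) = (0,6) ∈ E(G2) ✓
  (7,8) → (φ(7),φ(8)) = (1,6) ∈ E(G2) ✓
All 19 edges of G1 map to edges of G2, and |E(G1)| = |E(G2)| = 19, so φ is a bijection on edges as well as vertices. Hence G1 ≅ G2.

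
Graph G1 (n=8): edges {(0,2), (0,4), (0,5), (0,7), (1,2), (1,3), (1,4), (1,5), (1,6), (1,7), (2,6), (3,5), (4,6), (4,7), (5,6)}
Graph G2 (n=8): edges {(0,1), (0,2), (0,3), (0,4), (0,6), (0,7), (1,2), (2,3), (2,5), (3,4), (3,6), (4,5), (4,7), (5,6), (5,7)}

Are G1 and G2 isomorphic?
Yes, isomorphic

The graphs are isomorphic.
One valid mapping φ: V(G1) → V(G2): 0→5, 1→0, 2→6, 3→1, 4→4, 5→2, 6→3, 7→7

Verify φ preserves adjacency — for each edge of G1, its image is an edge of G2:
  (0,2) → (φ(0),φ(2)) = (5,6) ∈ E(G2) ✓
  (0,4) → (φ(0),φ(4)) = (4,5) ∈ E(G2) ✓
  (0,5) → (φ(0),φ(5)) = (2,5) ∈ E(G2) ✓
  (0,7) → (φ(0),φ(7)) = (5,7) ∈ E(G2) ✓
  (1,2) → (φ(1),φ(2)) = (0,6) ∈ E(G2) ✓
  (1,3) → (φ(1),φ(3)) = (0,1) ∈ E(G2) ✓
  (1,4) → (φ(1),φ(4)) = (0,4) ∈ E(G2) ✓
  (1,5) → (φ(1),φ(5)) = (0,2) ∈ E(G2) ✓
  (1,6) → (φ(1),φ(6)) = (0,3) ∈ E(G2) ✓
  (1,7) → (φ(1),φ(7)) = (0,7) ∈ E(G2) ✓
  (2,6) → (φ(2),φ(6)) = (3,6) ∈ E(G2) ✓
  (3,5) → (φ(3),φ(5)) = (1,2) ∈ E(G2) ✓
  (4,6) → (φ(4),φ(6)) = (3,4) ∈ E(G2) ✓
  (4,7) → (φ(4),φ(7)) = (4,7) ∈ E(G2) ✓
  (5,6) → (φ(5),φ(6)) = (2,3) ∈ E(G2) ✓
All 15 edges of G1 map to edges of G2, and |E(G1)| = |E(G2)| = 15, so φ is a bijection on edges as well as vertices. Hence G1 ≅ G2.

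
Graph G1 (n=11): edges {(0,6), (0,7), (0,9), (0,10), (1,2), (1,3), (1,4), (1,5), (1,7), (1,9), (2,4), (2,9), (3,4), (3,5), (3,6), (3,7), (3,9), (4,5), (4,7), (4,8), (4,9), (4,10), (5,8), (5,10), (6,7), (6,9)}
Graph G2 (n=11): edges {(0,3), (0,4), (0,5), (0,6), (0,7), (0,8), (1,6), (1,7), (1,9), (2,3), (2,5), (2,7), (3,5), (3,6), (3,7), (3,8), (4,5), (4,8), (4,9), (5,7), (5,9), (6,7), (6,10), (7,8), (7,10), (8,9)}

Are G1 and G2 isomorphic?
Yes, isomorphic

The graphs are isomorphic.
One valid mapping φ: V(G1) → V(G2): 0→9, 1→3, 2→2, 3→0, 4→7, 5→6, 6→4, 7→8, 8→10, 9→5, 10→1

Verify φ preserves adjacency — for each edge of G1, its image is an edge of G2:
  (0,6) → (φ(0),φ(6)) = (4,9) ∈ E(G2) ✓
  (0,7) → (φ(0),φ(7)) = (8,9) ∈ E(G2) ✓
  (0,9) → (φ(0),φ(9)) = (5,9) ∈ E(G2) ✓
  (0,10) → (φ(0),φ(10)) = (1,9) ∈ E(G2) ✓
  (1,2) → (φ(1),φ(2)) = (2,3) ∈ E(G2) ✓
  (1,3) → (φ(1),φ(3)) = (0,3) ∈ E(G2) ✓
  (1,4) → (φ(1),φ(4)) = (3,7) ∈ E(G2) ✓
  (1,5) → (φ(1),φ(5)) = (3,6) ∈ E(G2) ✓
  (1,7) → (φ(1),φ(7)) = (3,8) ∈ E(G2) ✓
  (1,9) → (φ(1),φ(9)) = (3,5) ∈ E(G2) ✓
  (2,4) → (φ(2),φ(4)) = (2,7) ∈ E(G2) ✓
  (2,9) → (φ(2),φ(9)) = (2,5) ∈ E(G2) ✓
  (3,4) → (φ(3),φ(4)) = (0,7) ∈ E(G2) ✓
  (3,5) → (φ(3),φ(5)) = (0,6) ∈ E(G2) ✓
  (3,6) → (φ(3),φ(6)) = (0,4) ∈ E(G2) ✓
  (3,7) → (φ(3),φ(7)) = (0,8) ∈ E(G2) ✓
  (3,9) → (φ(3),φ(9)) = (0,5) ∈ E(G2) ✓
  (4,5) → (φ(4),φ(5)) = (6,7) ∈ E(G2) ✓
  (4,7) → (φ(4),φ(7)) = (7,8) ∈ E(G2) ✓
  (4,8) → (φ(4),φ(8)) = (7,10) ∈ E(G2) ✓
  (4,9) → (φ(4),φ(9)) = (5,7) ∈ E(G2) ✓
  (4,10) → (φ(4),φ(10)) = (1,7) ∈ E(G2) ✓
  (5,8) → (φ(5),φ(8)) = (6,10) ∈ E(G2) ✓
  (5,10) → (φ(5),φ(10)) = (1,6) ∈ E(G2) ✓
  (6,7) → (φ(6),φ(7)) = (4,8) ∈ E(G2) ✓
  (6,9) → (φ(6),φ(9)) = (4,5) ∈ E(G2) ✓
All 26 edges of G1 map to edges of G2, and |E(G1)| = |E(G2)| = 26, so φ is a bijection on edges as well as vertices. Hence G1 ≅ G2.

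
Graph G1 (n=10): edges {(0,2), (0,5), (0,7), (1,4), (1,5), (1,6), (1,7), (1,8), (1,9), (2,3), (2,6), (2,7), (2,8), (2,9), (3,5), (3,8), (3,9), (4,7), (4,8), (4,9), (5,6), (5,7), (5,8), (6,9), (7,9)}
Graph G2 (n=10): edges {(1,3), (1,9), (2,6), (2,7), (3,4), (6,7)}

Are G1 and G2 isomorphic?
No, not isomorphic

The graphs are NOT isomorphic.

Connected components of G1: 1 component(s) with vertex sets [[0, 1, 2, 3, 4, 5, 6, 7, 8, 9]], sizes [10].
Connected components of G2: 5 component(s) with vertex sets [[0], [5], [8], [2, 6, 7], [1, 3, 4, 9]], sizes [1, 1, 1, 3, 4].
The number of connected components (and the multiset of component sizes) is an isomorphism invariant — an isomorphism maps each component of G1 bijectively onto a component of G2. Since G1 has 1 component(s) and G2 has 5, they cannot be isomorphic.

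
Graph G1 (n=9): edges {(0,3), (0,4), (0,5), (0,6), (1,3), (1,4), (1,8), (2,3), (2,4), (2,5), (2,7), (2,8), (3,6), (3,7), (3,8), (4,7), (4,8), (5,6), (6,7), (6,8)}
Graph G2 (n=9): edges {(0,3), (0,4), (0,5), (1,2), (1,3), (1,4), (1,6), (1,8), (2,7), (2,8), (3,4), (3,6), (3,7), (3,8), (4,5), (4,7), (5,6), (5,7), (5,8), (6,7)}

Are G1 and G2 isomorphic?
Yes, isomorphic

The graphs are isomorphic.
One valid mapping φ: V(G1) → V(G2): 0→8, 1→0, 2→7, 3→3, 4→5, 5→2, 6→1, 7→6, 8→4

Verify φ preserves adjacency — for each edge of G1, its image is an edge of G2:
  (0,3) → (φ(0),φ(3)) = (3,8) ∈ E(G2) ✓
  (0,4) → (φ(0),φ(4)) = (5,8) ∈ E(G2) ✓
  (0,5) → (φ(0),φ(5)) = (2,8) ∈ E(G2) ✓
  (0,6) → (φ(0),φ(6)) = (1,8) ∈ E(G2) ✓
  (1,3) → (φ(1),φ(3)) = (0,3) ∈ E(G2) ✓
  (1,4) → (φ(1),φ(4)) = (0,5) ∈ E(G2) ✓
  (1,8) → (φ(1),φ(8)) = (0,4) ∈ E(G2) ✓
  (2,3) → (φ(2),φ(3)) = (3,7) ∈ E(G2) ✓
  (2,4) → (φ(2),φ(4)) = (5,7) ∈ E(G2) ✓
  (2,5) → (φ(2),φ(5)) = (2,7) ∈ E(G2) ✓
  (2,7) → (φ(2),φ(7)) = (6,7) ∈ E(G2) ✓
  (2,8) → (φ(2),φ(8)) = (4,7) ∈ E(G2) ✓
  (3,6) → (φ(3),φ(6)) = (1,3) ∈ E(G2) ✓
  (3,7) → (φ(3),φ(7)) = (3,6) ∈ E(G2) ✓
  (3,8) → (φ(3),φ(8)) = (3,4) ∈ E(G2) ✓
  (4,7) → (φ(4),φ(7)) = (5,6) ∈ E(G2) ✓
  (4,8) → (φ(4),φ(8)) = (4,5) ∈ E(G2) ✓
  (5,6) → (φ(5),φ(6)) = (1,2) ∈ E(G2) ✓
  (6,7) → (φ(6),φ(7)) = (1,6) ∈ E(G2) ✓
  (6,8) → (φ(6),φ(8)) = (1,4) ∈ E(G2) ✓
All 20 edges of G1 map to edges of G2, and |E(G1)| = |E(G2)| = 20, so φ is a bijection on edges as well as vertices. Hence G1 ≅ G2.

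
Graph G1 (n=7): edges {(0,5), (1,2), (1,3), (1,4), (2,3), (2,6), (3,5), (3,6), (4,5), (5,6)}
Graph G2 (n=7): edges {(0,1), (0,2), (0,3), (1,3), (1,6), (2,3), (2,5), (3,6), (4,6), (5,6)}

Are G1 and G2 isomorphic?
Yes, isomorphic

The graphs are isomorphic.
One valid mapping φ: V(G1) → V(G2): 0→4, 1→2, 2→0, 3→3, 4→5, 5→6, 6→1

Verify φ preserves adjacency — for each edge of G1, its image is an edge of G2:
  (0,5) → (φ(0),φ(5)) = (4,6) ∈ E(G2) ✓
  (1,2) → (φ(1),φ(2)) = (0,2) ∈ E(G2) ✓
  (1,3) → (φ(1),φ(3)) = (2,3) ∈ E(G2) ✓
  (1,4) → (φ(1),φ(4)) = (2,5) ∈ E(G2) ✓
  (2,3) → (φ(2),φ(3)) = (0,3) ∈ E(G2) ✓
  (2,6) → (φ(2),φ(6)) = (0,1) ∈ E(G2) ✓
  (3,5) → (φ(3),φ(5)) = (3,6) ∈ E(G2) ✓
  (3,6) → (φ(3),φ(6)) = (1,3) ∈ E(G2) ✓
  (4,5) → (φ(4),φ(5)) = (5,6) ∈ E(G2) ✓
  (5,6) → (φ(5),φ(6)) = (1,6) ∈ E(G2) ✓
All 10 edges of G1 map to edges of G2, and |E(G1)| = |E(G2)| = 10, so φ is a bijection on edges as well as vertices. Hence G1 ≅ G2.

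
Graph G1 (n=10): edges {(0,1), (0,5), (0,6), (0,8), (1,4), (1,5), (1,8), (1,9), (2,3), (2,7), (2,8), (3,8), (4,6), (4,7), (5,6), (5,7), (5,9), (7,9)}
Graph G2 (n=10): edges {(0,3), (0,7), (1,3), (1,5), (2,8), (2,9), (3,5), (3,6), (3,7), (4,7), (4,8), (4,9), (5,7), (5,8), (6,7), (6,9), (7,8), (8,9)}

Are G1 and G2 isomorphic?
No, not isomorphic

The graphs are NOT isomorphic.

Counting triangles (3-cliques): G1 has 6, G2 has 8.
Triangle count is an isomorphism invariant, so differing triangle counts rule out isomorphism.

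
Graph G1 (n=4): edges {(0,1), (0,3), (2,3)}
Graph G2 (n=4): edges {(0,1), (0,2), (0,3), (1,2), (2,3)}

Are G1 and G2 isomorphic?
No, not isomorphic

The graphs are NOT isomorphic.

Counting triangles (3-cliques): G1 has 0, G2 has 2.
Triangle count is an isomorphism invariant, so differing triangle counts rule out isomorphism.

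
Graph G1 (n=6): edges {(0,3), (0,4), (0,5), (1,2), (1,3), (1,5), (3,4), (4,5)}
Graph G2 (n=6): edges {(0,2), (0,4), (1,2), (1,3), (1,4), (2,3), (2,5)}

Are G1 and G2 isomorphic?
No, not isomorphic

The graphs are NOT isomorphic.

Counting triangles (3-cliques): G1 has 2, G2 has 1.
Triangle count is an isomorphism invariant, so differing triangle counts rule out isomorphism.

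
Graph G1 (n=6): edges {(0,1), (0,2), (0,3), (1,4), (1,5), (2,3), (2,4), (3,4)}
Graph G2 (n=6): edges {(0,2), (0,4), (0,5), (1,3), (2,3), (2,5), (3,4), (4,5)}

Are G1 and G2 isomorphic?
Yes, isomorphic

The graphs are isomorphic.
One valid mapping φ: V(G1) → V(G2): 0→4, 1→3, 2→0, 3→5, 4→2, 5→1

Verify φ preserves adjacency — for each edge of G1, its image is an edge of G2:
  (0,1) → (φ(0),φ(1)) = (3,4) ∈ E(G2) ✓
  (0,2) → (φ(0),φ(2)) = (0,4) ∈ E(G2) ✓
  (0,3) → (φ(0),φ(3)) = (4,5) ∈ E(G2) ✓
  (1,4) → (φ(1),φ(4)) = (2,3) ∈ E(G2) ✓
  (1,5) → (φ(1),φ(5)) = (1,3) ∈ E(G2) ✓
  (2,3) → (φ(2),φ(3)) = (0,5) ∈ E(G2) ✓
  (2,4) → (φ(2),φ(4)) = (0,2) ∈ E(G2) ✓
  (3,4) → (φ(3),φ(4)) = (2,5) ∈ E(G2) ✓
All 8 edges of G1 map to edges of G2, and |E(G1)| = |E(G2)| = 8, so φ is a bijection on edges as well as vertices. Hence G1 ≅ G2.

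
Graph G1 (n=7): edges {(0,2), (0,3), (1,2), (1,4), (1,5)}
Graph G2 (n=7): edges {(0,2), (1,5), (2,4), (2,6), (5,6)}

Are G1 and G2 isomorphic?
Yes, isomorphic

The graphs are isomorphic.
One valid mapping φ: V(G1) → V(G2): 0→5, 1→2, 2→6, 3→1, 4→4, 5→0, 6→3

Verify φ preserves adjacency — for each edge of G1, its image is an edge of G2:
  (0,2) → (φ(0),φ(2)) = (5,6) ∈ E(G2) ✓
  (0,3) → (φ(0),φ(3)) = (1,5) ∈ E(G2) ✓
  (1,2) → (φ(1),φ(2)) = (2,6) ∈ E(G2) ✓
  (1,4) → (φ(1),φ(4)) = (2,4) ∈ E(G2) ✓
  (1,5) → (φ(1),φ(5)) = (0,2) ∈ E(G2) ✓
All 5 edges of G1 map to edges of G2, and |E(G1)| = |E(G2)| = 5, so φ is a bijection on edges as well as vertices. Hence G1 ≅ G2.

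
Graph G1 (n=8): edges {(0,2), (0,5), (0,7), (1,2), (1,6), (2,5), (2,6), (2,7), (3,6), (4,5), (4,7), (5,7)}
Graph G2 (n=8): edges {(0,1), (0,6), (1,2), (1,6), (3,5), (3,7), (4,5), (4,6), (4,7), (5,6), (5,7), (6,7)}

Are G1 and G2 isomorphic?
Yes, isomorphic

The graphs are isomorphic.
One valid mapping φ: V(G1) → V(G2): 0→4, 1→0, 2→6, 3→2, 4→3, 5→7, 6→1, 7→5

Verify φ preserves adjacency — for each edge of G1, its image is an edge of G2:
  (0,2) → (φ(0),φ(2)) = (4,6) ∈ E(G2) ✓
  (0,5) → (φ(0),φ(5)) = (4,7) ∈ E(G2) ✓
  (0,7) → (φ(0),φ(7)) = (4,5) ∈ E(G2) ✓
  (1,2) → (φ(1),φ(2)) = (0,6) ∈ E(G2) ✓
  (1,6) → (φ(1),φ(6)) = (0,1) ∈ E(G2) ✓
  (2,5) → (φ(2),φ(5)) = (6,7) ∈ E(G2) ✓
  (2,6) → (φ(2),φ(6)) = (1,6) ∈ E(G2) ✓
  (2,7) → (φ(2),φ(7)) = (5,6) ∈ E(G2) ✓
  (3,6) → (φ(3),φ(6)) = (1,2) ∈ E(G2) ✓
  (4,5) → (φ(4),φ(5)) = (3,7) ∈ E(G2) ✓
  (4,7) → (φ(4),φ(7)) = (3,5) ∈ E(G2) ✓
  (5,7) → (φ(5),φ(7)) = (5,7) ∈ E(G2) ✓
All 12 edges of G1 map to edges of G2, and |E(G1)| = |E(G2)| = 12, so φ is a bijection on edges as well as vertices. Hence G1 ≅ G2.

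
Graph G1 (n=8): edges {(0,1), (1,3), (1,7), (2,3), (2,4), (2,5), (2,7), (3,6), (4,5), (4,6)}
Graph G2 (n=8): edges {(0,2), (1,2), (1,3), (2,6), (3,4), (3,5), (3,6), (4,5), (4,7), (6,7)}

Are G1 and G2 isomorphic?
Yes, isomorphic

The graphs are isomorphic.
One valid mapping φ: V(G1) → V(G2): 0→0, 1→2, 2→3, 3→6, 4→4, 5→5, 6→7, 7→1

Verify φ preserves adjacency — for each edge of G1, its image is an edge of G2:
  (0,1) → (φ(0),φ(1)) = (0,2) ∈ E(G2) ✓
  (1,3) → (φ(1),φ(3)) = (2,6) ∈ E(G2) ✓
  (1,7) → (φ(1),φ(7)) = (1,2) ∈ E(G2) ✓
  (2,3) → (φ(2),φ(3)) = (3,6) ∈ E(G2) ✓
  (2,4) → (φ(2),φ(4)) = (3,4) ∈ E(G2) ✓
  (2,5) → (φ(2),φ(5)) = (3,5) ∈ E(G2) ✓
  (2,7) → (φ(2),φ(7)) = (1,3) ∈ E(G2) ✓
  (3,6) → (φ(3),φ(6)) = (6,7) ∈ E(G2) ✓
  (4,5) → (φ(4),φ(5)) = (4,5) ∈ E(G2) ✓
  (4,6) → (φ(4),φ(6)) = (4,7) ∈ E(G2) ✓
All 10 edges of G1 map to edges of G2, and |E(G1)| = |E(G2)| = 10, so φ is a bijection on edges as well as vertices. Hence G1 ≅ G2.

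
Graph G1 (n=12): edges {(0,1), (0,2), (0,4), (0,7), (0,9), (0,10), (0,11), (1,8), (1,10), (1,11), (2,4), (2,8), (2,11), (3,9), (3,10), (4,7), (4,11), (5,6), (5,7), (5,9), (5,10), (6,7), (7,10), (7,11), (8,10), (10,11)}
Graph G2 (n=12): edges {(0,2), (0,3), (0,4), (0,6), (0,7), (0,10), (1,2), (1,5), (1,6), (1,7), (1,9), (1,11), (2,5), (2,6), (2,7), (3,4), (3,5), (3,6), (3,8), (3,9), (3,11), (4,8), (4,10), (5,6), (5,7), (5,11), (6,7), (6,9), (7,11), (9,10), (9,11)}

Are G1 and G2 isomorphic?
No, not isomorphic

The graphs are NOT isomorphic.

Degrees in G1: deg(0)=7, deg(1)=4, deg(2)=4, deg(3)=2, deg(4)=4, deg(5)=4, deg(6)=2, deg(7)=6, deg(8)=3, deg(9)=3, deg(10)=7, deg(11)=6.
Sorted degree sequence of G1: [7, 7, 6, 6, 4, 4, 4, 4, 3, 3, 2, 2].
Degrees in G2: deg(0)=6, deg(1)=6, deg(2)=5, deg(3)=7, deg(4)=4, deg(5)=6, deg(6)=7, deg(7)=6, deg(8)=2, deg(9)=5, deg(10)=3, deg(11)=5.
Sorted degree sequence of G2: [7, 7, 6, 6, 6, 6, 5, 5, 5, 4, 3, 2].
The (sorted) degree sequence is an isomorphism invariant, so since G1 and G2 have different degree sequences they cannot be isomorphic.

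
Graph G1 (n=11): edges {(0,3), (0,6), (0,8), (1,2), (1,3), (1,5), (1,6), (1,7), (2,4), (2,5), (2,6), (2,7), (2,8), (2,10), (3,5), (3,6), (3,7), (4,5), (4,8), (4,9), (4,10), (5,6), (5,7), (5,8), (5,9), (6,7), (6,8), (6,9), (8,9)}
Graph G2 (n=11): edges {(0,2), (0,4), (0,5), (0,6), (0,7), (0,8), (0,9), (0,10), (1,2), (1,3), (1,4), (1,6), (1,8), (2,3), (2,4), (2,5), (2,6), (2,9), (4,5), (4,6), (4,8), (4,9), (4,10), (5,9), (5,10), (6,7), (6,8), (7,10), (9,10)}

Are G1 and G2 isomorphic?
Yes, isomorphic

The graphs are isomorphic.
One valid mapping φ: V(G1) → V(G2): 0→7, 1→9, 2→2, 3→10, 4→1, 5→4, 6→0, 7→5, 8→6, 9→8, 10→3

Verify φ preserves adjacency — for each edge of G1, its image is an edge of G2:
  (0,3) → (φ(0),φ(3)) = (7,10) ∈ E(G2) ✓
  (0,6) → (φ(0),φ(6)) = (0,7) ∈ E(G2) ✓
  (0,8) → (φ(0),φ(8)) = (6,7) ∈ E(G2) ✓
  (1,2) → (φ(1),φ(2)) = (2,9) ∈ E(G2) ✓
  (1,3) → (φ(1),φ(3)) = (9,10) ∈ E(G2) ✓
  (1,5) → (φ(1),φ(5)) = (4,9) ∈ E(G2) ✓
  (1,6) → (φ(1),φ(6)) = (0,9) ∈ E(G2) ✓
  (1,7) → (φ(1),φ(7)) = (5,9) ∈ E(G2) ✓
  (2,4) → (φ(2),φ(4)) = (1,2) ∈ E(G2) ✓
  (2,5) → (φ(2),φ(5)) = (2,4) ∈ E(G2) ✓
  (2,6) → (φ(2),φ(6)) = (0,2) ∈ E(G2) ✓
  (2,7) → (φ(2),φ(7)) = (2,5) ∈ E(G2) ✓
  (2,8) → (φ(2),φ(8)) = (2,6) ∈ E(G2) ✓
  (2,10) → (φ(2),φ(10)) = (2,3) ∈ E(G2) ✓
  (3,5) → (φ(3),φ(5)) = (4,10) ∈ E(G2) ✓
  (3,6) → (φ(3),φ(6)) = (0,10) ∈ E(G2) ✓
  (3,7) → (φ(3),φ(7)) = (5,10) ∈ E(G2) ✓
  (4,5) → (φ(4),φ(5)) = (1,4) ∈ E(G2) ✓
  (4,8) → (φ(4),φ(8)) = (1,6) ∈ E(G2) ✓
  (4,9) → (φ(4),φ(9)) = (1,8) ∈ E(G2) ✓
  (4,10) → (φ(4),φ(10)) = (1,3) ∈ E(G2) ✓
  (5,6) → (φ(5),φ(6)) = (0,4) ∈ E(G2) ✓
  (5,7) → (φ(5),φ(7)) = (4,5) ∈ E(G2) ✓
  (5,8) → (φ(5),φ(8)) = (4,6) ∈ E(G2) ✓
  (5,9) → (φ(5),φ(9)) = (4,8) ∈ E(G2) ✓
  (6,7) → (φ(6),φ(7)) = (0,5) ∈ E(G2) ✓
  (6,8) → (φ(6),φ(8)) = (0,6) ∈ E(G2) ✓
  (6,9) → (φ(6),φ(9)) = (0,8) ∈ E(G2) ✓
  (8,9) → (φ(8),φ(9)) = (6,8) ∈ E(G2) ✓
All 29 edges of G1 map to edges of G2, and |E(G1)| = |E(G2)| = 29, so φ is a bijection on edges as well as vertices. Hence G1 ≅ G2.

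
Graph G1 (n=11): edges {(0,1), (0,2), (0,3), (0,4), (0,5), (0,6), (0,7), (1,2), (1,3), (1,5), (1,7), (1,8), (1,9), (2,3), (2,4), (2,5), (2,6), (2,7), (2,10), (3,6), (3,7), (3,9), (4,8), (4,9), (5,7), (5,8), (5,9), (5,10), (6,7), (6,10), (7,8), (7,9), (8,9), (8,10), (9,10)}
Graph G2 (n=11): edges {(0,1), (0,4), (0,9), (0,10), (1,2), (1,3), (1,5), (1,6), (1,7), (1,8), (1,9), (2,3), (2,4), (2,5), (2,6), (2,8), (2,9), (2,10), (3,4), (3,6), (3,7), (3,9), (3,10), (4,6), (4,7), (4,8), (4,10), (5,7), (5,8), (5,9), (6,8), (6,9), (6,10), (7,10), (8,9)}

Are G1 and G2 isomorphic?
Yes, isomorphic

The graphs are isomorphic.
One valid mapping φ: V(G1) → V(G2): 0→9, 1→6, 2→1, 3→8, 4→0, 5→3, 6→5, 7→2, 8→10, 9→4, 10→7

Verify φ preserves adjacency — for each edge of G1, its image is an edge of G2:
  (0,1) → (φ(0),φ(1)) = (6,9) ∈ E(G2) ✓
  (0,2) → (φ(0),φ(2)) = (1,9) ∈ E(G2) ✓
  (0,3) → (φ(0),φ(3)) = (8,9) ∈ E(G2) ✓
  (0,4) → (φ(0),φ(4)) = (0,9) ∈ E(G2) ✓
  (0,5) → (φ(0),φ(5)) = (3,9) ∈ E(G2) ✓
  (0,6) → (φ(0),φ(6)) = (5,9) ∈ E(G2) ✓
  (0,7) → (φ(0),φ(7)) = (2,9) ∈ E(G2) ✓
  (1,2) → (φ(1),φ(2)) = (1,6) ∈ E(G2) ✓
  (1,3) → (φ(1),φ(3)) = (6,8) ∈ E(G2) ✓
  (1,5) → (φ(1),φ(5)) = (3,6) ∈ E(G2) ✓
  (1,7) → (φ(1),φ(7)) = (2,6) ∈ E(G2) ✓
  (1,8) → (φ(1),φ(8)) = (6,10) ∈ E(G2) ✓
  (1,9) → (φ(1),φ(9)) = (4,6) ∈ E(G2) ✓
  (2,3) → (φ(2),φ(3)) = (1,8) ∈ E(G2) ✓
  (2,4) → (φ(2),φ(4)) = (0,1) ∈ E(G2) ✓
  (2,5) → (φ(2),φ(5)) = (1,3) ∈ E(G2) ✓
  (2,6) → (φ(2),φ(6)) = (1,5) ∈ E(G2) ✓
  (2,7) → (φ(2),φ(7)) = (1,2) ∈ E(G2) ✓
  (2,10) → (φ(2),φ(10)) = (1,7) ∈ E(G2) ✓
  (3,6) → (φ(3),φ(6)) = (5,8) ∈ E(G2) ✓
  (3,7) → (φ(3),φ(7)) = (2,8) ∈ E(G2) ✓
  (3,9) → (φ(3),φ(9)) = (4,8) ∈ E(G2) ✓
  (4,8) → (φ(4),φ(8)) = (0,10) ∈ E(G2) ✓
  (4,9) → (φ(4),φ(9)) = (0,4) ∈ E(G2) ✓
  (5,7) → (φ(5),φ(7)) = (2,3) ∈ E(G2) ✓
  (5,8) → (φ(5),φ(8)) = (3,10) ∈ E(G2) ✓
  (5,9) → (φ(5),φ(9)) = (3,4) ∈ E(G2) ✓
  (5,10) → (φ(5),φ(10)) = (3,7) ∈ E(G2) ✓
  (6,7) → (φ(6),φ(7)) = (2,5) ∈ E(G2) ✓
  (6,10) → (φ(6),φ(10)) = (5,7) ∈ E(G2) ✓
  (7,8) → (φ(7),φ(8)) = (2,10) ∈ E(G2) ✓
  (7,9) → (φ(7),φ(9)) = (2,4) ∈ E(G2) ✓
  (8,9) → (φ(8),φ(9)) = (4,10) ∈ E(G2) ✓
  (8,10) → (φ(8),φ(10)) = (7,10) ∈ E(G2) ✓
  (9,10) → (φ(9),φ(10)) = (4,7) ∈ E(G2) ✓
All 35 edges of G1 map to edges of G2, and |E(G1)| = |E(G2)| = 35, so φ is a bijection on edges as well as vertices. Hence G1 ≅ G2.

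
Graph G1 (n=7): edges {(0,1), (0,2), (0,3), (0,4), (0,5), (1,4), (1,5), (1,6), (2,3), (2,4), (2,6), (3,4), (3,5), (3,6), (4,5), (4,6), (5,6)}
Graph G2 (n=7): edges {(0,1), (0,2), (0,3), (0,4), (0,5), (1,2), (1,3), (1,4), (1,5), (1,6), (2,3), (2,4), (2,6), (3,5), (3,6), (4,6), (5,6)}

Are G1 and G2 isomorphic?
Yes, isomorphic

The graphs are isomorphic.
One valid mapping φ: V(G1) → V(G2): 0→0, 1→4, 2→5, 3→3, 4→1, 5→2, 6→6

Verify φ preserves adjacency — for each edge of G1, its image is an edge of G2:
  (0,1) → (φ(0),φ(1)) = (0,4) ∈ E(G2) ✓
  (0,2) → (φ(0),φ(2)) = (0,5) ∈ E(G2) ✓
  (0,3) → (φ(0),φ(3)) = (0,3) ∈ E(G2) ✓
  (0,4) → (φ(0),φ(4)) = (0,1) ∈ E(G2) ✓
  (0,5) → (φ(0),φ(5)) = (0,2) ∈ E(G2) ✓
  (1,4) → (φ(1),φ(4)) = (1,4) ∈ E(G2) ✓
  (1,5) → (φ(1),φ(5)) = (2,4) ∈ E(G2) ✓
  (1,6) → (φ(1),φ(6)) = (4,6) ∈ E(G2) ✓
  (2,3) → (φ(2),φ(3)) = (3,5) ∈ E(G2) ✓
  (2,4) → (φ(2),φ(4)) = (1,5) ∈ E(G2) ✓
  (2,6) → (φ(2),φ(6)) = (5,6) ∈ E(G2) ✓
  (3,4) → (φ(3),φ(4)) = (1,3) ∈ E(G2) ✓
  (3,5) → (φ(3),φ(5)) = (2,3) ∈ E(G2) ✓
  (3,6) → (φ(3),φ(6)) = (3,6) ∈ E(G2) ✓
  (4,5) → (φ(4),φ(5)) = (1,2) ∈ E(G2) ✓
  (4,6) → (φ(4),φ(6)) = (1,6) ∈ E(G2) ✓
  (5,6) → (φ(5),φ(6)) = (2,6) ∈ E(G2) ✓
All 17 edges of G1 map to edges of G2, and |E(G1)| = |E(G2)| = 17, so φ is a bijection on edges as well as vertices. Hence G1 ≅ G2.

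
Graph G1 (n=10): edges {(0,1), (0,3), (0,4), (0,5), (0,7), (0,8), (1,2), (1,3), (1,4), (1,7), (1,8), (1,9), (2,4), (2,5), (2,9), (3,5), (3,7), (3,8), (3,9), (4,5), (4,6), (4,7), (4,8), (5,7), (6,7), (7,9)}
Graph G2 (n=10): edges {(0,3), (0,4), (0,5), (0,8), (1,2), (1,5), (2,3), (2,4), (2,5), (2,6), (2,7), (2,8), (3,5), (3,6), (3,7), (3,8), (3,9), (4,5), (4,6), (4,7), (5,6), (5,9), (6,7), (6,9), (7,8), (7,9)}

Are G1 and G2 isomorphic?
Yes, isomorphic

The graphs are isomorphic.
One valid mapping φ: V(G1) → V(G2): 0→6, 1→3, 2→0, 3→7, 4→5, 5→4, 6→1, 7→2, 8→9, 9→8

Verify φ preserves adjacency — for each edge of G1, its image is an edge of G2:
  (0,1) → (φ(0),φ(1)) = (3,6) ∈ E(G2) ✓
  (0,3) → (φ(0),φ(3)) = (6,7) ∈ E(G2) ✓
  (0,4) → (φ(0),φ(4)) = (5,6) ∈ E(G2) ✓
  (0,5) → (φ(0),φ(5)) = (4,6) ∈ E(G2) ✓
  (0,7) → (φ(0),φ(7)) = (2,6) ∈ E(G2) ✓
  (0,8) → (φ(0),φ(8)) = (6,9) ∈ E(G2) ✓
  (1,2) → (φ(1),φ(2)) = (0,3) ∈ E(G2) ✓
  (1,3) → (φ(1),φ(3)) = (3,7) ∈ E(G2) ✓
  (1,4) → (φ(1),φ(4)) = (3,5) ∈ E(G2) ✓
  (1,7) → (φ(1),φ(7)) = (2,3) ∈ E(G2) ✓
  (1,8) → (φ(1),φ(8)) = (3,9) ∈ E(G2) ✓
  (1,9) → (φ(1),φ(9)) = (3,8) ∈ E(G2) ✓
  (2,4) → (φ(2),φ(4)) = (0,5) ∈ E(G2) ✓
  (2,5) → (φ(2),φ(5)) = (0,4) ∈ E(G2) ✓
  (2,9) → (φ(2),φ(9)) = (0,8) ∈ E(G2) ✓
  (3,5) → (φ(3),φ(5)) = (4,7) ∈ E(G2) ✓
  (3,7) → (φ(3),φ(7)) = (2,7) ∈ E(G2) ✓
  (3,8) → (φ(3),φ(8)) = (7,9) ∈ E(G2) ✓
  (3,9) → (φ(3),φ(9)) = (7,8) ∈ E(G2) ✓
  (4,5) → (φ(4),φ(5)) = (4,5) ∈ E(G2) ✓
  (4,6) → (φ(4),φ(6)) = (1,5) ∈ E(G2) ✓
  (4,7) → (φ(4),φ(7)) = (2,5) ∈ E(G2) ✓
  (4,8) → (φ(4),φ(8)) = (5,9) ∈ E(G2) ✓
  (5,7) → (φ(5),φ(7)) = (2,4) ∈ E(G2) ✓
  (6,7) → (φ(6),φ(7)) = (1,2) ∈ E(G2) ✓
  (7,9) → (φ(7),φ(9)) = (2,8) ∈ E(G2) ✓
All 26 edges of G1 map to edges of G2, and |E(G1)| = |E(G2)| = 26, so φ is a bijection on edges as well as vertices. Hence G1 ≅ G2.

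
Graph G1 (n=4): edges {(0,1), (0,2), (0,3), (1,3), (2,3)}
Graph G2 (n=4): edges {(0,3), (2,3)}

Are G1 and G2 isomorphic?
No, not isomorphic

The graphs are NOT isomorphic.

Degrees in G1: deg(0)=3, deg(1)=2, deg(2)=2, deg(3)=3.
Sorted degree sequence of G1: [3, 3, 2, 2].
Degrees in G2: deg(0)=1, deg(1)=0, deg(2)=1, deg(3)=2.
Sorted degree sequence of G2: [2, 1, 1, 0].
The (sorted) degree sequence is an isomorphism invariant, so since G1 and G2 have different degree sequences they cannot be isomorphic.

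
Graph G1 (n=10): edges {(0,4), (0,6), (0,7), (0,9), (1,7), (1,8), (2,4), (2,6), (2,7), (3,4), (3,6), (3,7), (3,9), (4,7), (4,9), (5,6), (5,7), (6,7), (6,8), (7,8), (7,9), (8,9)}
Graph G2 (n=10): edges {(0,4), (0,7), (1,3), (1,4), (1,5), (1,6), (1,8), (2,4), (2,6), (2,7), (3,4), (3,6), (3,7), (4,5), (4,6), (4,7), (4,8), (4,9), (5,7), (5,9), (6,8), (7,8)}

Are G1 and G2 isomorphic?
Yes, isomorphic

The graphs are isomorphic.
One valid mapping φ: V(G1) → V(G2): 0→3, 1→9, 2→2, 3→8, 4→6, 5→0, 6→7, 7→4, 8→5, 9→1

Verify φ preserves adjacency — for each edge of G1, its image is an edge of G2:
  (0,4) → (φ(0),φ(4)) = (3,6) ∈ E(G2) ✓
  (0,6) → (φ(0),φ(6)) = (3,7) ∈ E(G2) ✓
  (0,7) → (φ(0),φ(7)) = (3,4) ∈ E(G2) ✓
  (0,9) → (φ(0),φ(9)) = (1,3) ∈ E(G2) ✓
  (1,7) → (φ(1),φ(7)) = (4,9) ∈ E(G2) ✓
  (1,8) → (φ(1),φ(8)) = (5,9) ∈ E(G2) ✓
  (2,4) → (φ(2),φ(4)) = (2,6) ∈ E(G2) ✓
  (2,6) → (φ(2),φ(6)) = (2,7) ∈ E(G2) ✓
  (2,7) → (φ(2),φ(7)) = (2,4) ∈ E(G2) ✓
  (3,4) → (φ(3),φ(4)) = (6,8) ∈ E(G2) ✓
  (3,6) → (φ(3),φ(6)) = (7,8) ∈ E(G2) ✓
  (3,7) → (φ(3),φ(7)) = (4,8) ∈ E(G2) ✓
  (3,9) → (φ(3),φ(9)) = (1,8) ∈ E(G2) ✓
  (4,7) → (φ(4),φ(7)) = (4,6) ∈ E(G2) ✓
  (4,9) → (φ(4),φ(9)) = (1,6) ∈ E(G2) ✓
  (5,6) → (φ(5),φ(6)) = (0,7) ∈ E(G2) ✓
  (5,7) → (φ(5),φ(7)) = (0,4) ∈ E(G2) ✓
  (6,7) → (φ(6),φ(7)) = (4,7) ∈ E(G2) ✓
  (6,8) → (φ(6),φ(8)) = (5,7) ∈ E(G2) ✓
  (7,8) → (φ(7),φ(8)) = (4,5) ∈ E(G2) ✓
  (7,9) → (φ(7),φ(9)) = (1,4) ∈ E(G2) ✓
  (8,9) → (φ(8),φ(9)) = (1,5) ∈ E(G2) ✓
All 22 edges of G1 map to edges of G2, and |E(G1)| = |E(G2)| = 22, so φ is a bijection on edges as well as vertices. Hence G1 ≅ G2.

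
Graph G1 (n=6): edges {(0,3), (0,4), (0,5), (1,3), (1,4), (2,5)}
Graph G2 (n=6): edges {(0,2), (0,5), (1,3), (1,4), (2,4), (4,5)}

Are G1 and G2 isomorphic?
Yes, isomorphic

The graphs are isomorphic.
One valid mapping φ: V(G1) → V(G2): 0→4, 1→0, 2→3, 3→2, 4→5, 5→1

Verify φ preserves adjacency — for each edge of G1, its image is an edge of G2:
  (0,3) → (φ(0),φ(3)) = (2,4) ∈ E(G2) ✓
  (0,4) → (φ(0),φ(4)) = (4,5) ∈ E(G2) ✓
  (0,5) → (φ(0),φ(5)) = (1,4) ∈ E(G2) ✓
  (1,3) → (φ(1),φ(3)) = (0,2) ∈ E(G2) ✓
  (1,4) → (φ(1),φ(4)) = (0,5) ∈ E(G2) ✓
  (2,5) → (φ(2),φ(5)) = (1,3) ∈ E(G2) ✓
All 6 edges of G1 map to edges of G2, and |E(G1)| = |E(G2)| = 6, so φ is a bijection on edges as well as vertices. Hence G1 ≅ G2.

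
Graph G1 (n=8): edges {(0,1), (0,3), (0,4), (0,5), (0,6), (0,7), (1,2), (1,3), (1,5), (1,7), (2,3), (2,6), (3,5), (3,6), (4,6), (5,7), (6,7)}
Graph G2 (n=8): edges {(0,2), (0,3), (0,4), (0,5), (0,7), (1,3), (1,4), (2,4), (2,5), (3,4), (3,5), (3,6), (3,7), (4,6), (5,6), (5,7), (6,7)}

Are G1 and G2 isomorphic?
Yes, isomorphic

The graphs are isomorphic.
One valid mapping φ: V(G1) → V(G2): 0→3, 1→5, 2→2, 3→0, 4→1, 5→7, 6→4, 7→6

Verify φ preserves adjacency — for each edge of G1, its image is an edge of G2:
  (0,1) → (φ(0),φ(1)) = (3,5) ∈ E(G2) ✓
  (0,3) → (φ(0),φ(3)) = (0,3) ∈ E(G2) ✓
  (0,4) → (φ(0),φ(4)) = (1,3) ∈ E(G2) ✓
  (0,5) → (φ(0),φ(5)) = (3,7) ∈ E(G2) ✓
  (0,6) → (φ(0),φ(6)) = (3,4) ∈ E(G2) ✓
  (0,7) → (φ(0),φ(7)) = (3,6) ∈ E(G2) ✓
  (1,2) → (φ(1),φ(2)) = (2,5) ∈ E(G2) ✓
  (1,3) → (φ(1),φ(3)) = (0,5) ∈ E(G2) ✓
  (1,5) → (φ(1),φ(5)) = (5,7) ∈ E(G2) ✓
  (1,7) → (φ(1),φ(7)) = (5,6) ∈ E(G2) ✓
  (2,3) → (φ(2),φ(3)) = (0,2) ∈ E(G2) ✓
  (2,6) → (φ(2),φ(6)) = (2,4) ∈ E(G2) ✓
  (3,5) → (φ(3),φ(5)) = (0,7) ∈ E(G2) ✓
  (3,6) → (φ(3),φ(6)) = (0,4) ∈ E(G2) ✓
  (4,6) → (φ(4),φ(6)) = (1,4) ∈ E(G2) ✓
  (5,7) → (φ(5),φ(7)) = (6,7) ∈ E(G2) ✓
  (6,7) → (φ(6),φ(7)) = (4,6) ∈ E(G2) ✓
All 17 edges of G1 map to edges of G2, and |E(G1)| = |E(G2)| = 17, so φ is a bijection on edges as well as vertices. Hence G1 ≅ G2.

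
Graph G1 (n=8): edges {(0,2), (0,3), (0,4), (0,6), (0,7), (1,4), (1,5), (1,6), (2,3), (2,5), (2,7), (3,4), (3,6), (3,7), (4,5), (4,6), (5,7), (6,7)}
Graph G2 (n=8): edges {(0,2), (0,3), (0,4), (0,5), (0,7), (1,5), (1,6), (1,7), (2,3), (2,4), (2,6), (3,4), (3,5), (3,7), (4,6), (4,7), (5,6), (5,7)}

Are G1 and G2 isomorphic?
Yes, isomorphic

The graphs are isomorphic.
One valid mapping φ: V(G1) → V(G2): 0→0, 1→1, 2→2, 3→3, 4→5, 5→6, 6→7, 7→4

Verify φ preserves adjacency — for each edge of G1, its image is an edge of G2:
  (0,2) → (φ(0),φ(2)) = (0,2) ∈ E(G2) ✓
  (0,3) → (φ(0),φ(3)) = (0,3) ∈ E(G2) ✓
  (0,4) → (φ(0),φ(4)) = (0,5) ∈ E(G2) ✓
  (0,6) → (φ(0),φ(6)) = (0,7) ∈ E(G2) ✓
  (0,7) → (φ(0),φ(7)) = (0,4) ∈ E(G2) ✓
  (1,4) → (φ(1),φ(4)) = (1,5) ∈ E(G2) ✓
  (1,5) → (φ(1),φ(5)) = (1,6) ∈ E(G2) ✓
  (1,6) → (φ(1),φ(6)) = (1,7) ∈ E(G2) ✓
  (2,3) → (φ(2),φ(3)) = (2,3) ∈ E(G2) ✓
  (2,5) → (φ(2),φ(5)) = (2,6) ∈ E(G2) ✓
  (2,7) → (φ(2),φ(7)) = (2,4) ∈ E(G2) ✓
  (3,4) → (φ(3),φ(4)) = (3,5) ∈ E(G2) ✓
  (3,6) → (φ(3),φ(6)) = (3,7) ∈ E(G2) ✓
  (3,7) → (φ(3),φ(7)) = (3,4) ∈ E(G2) ✓
  (4,5) → (φ(4),φ(5)) = (5,6) ∈ E(G2) ✓
  (4,6) → (φ(4),φ(6)) = (5,7) ∈ E(G2) ✓
  (5,7) → (φ(5),φ(7)) = (4,6) ∈ E(G2) ✓
  (6,7) → (φ(6),φ(7)) = (4,7) ∈ E(G2) ✓
All 18 edges of G1 map to edges of G2, and |E(G1)| = |E(G2)| = 18, so φ is a bijection on edges as well as vertices. Hence G1 ≅ G2.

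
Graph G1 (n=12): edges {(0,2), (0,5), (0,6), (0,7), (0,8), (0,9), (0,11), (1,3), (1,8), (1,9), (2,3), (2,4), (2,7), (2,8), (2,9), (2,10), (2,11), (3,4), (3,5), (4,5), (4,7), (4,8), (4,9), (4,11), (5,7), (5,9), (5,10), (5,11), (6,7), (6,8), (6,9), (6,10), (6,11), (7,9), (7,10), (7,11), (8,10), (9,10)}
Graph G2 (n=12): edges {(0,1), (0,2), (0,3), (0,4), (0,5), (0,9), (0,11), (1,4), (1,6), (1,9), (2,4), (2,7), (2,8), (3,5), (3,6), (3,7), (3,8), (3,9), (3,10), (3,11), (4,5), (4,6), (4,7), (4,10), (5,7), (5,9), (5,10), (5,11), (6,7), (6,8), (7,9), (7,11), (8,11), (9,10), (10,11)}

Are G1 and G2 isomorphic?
No, not isomorphic

The graphs are NOT isomorphic.

Degrees in G1: deg(0)=7, deg(1)=3, deg(2)=8, deg(3)=4, deg(4)=7, deg(5)=7, deg(6)=6, deg(7)=8, deg(8)=6, deg(9)=8, deg(10)=6, deg(11)=6.
Sorted degree sequence of G1: [8, 8, 8, 7, 7, 7, 6, 6, 6, 6, 4, 3].
Degrees in G2: deg(0)=7, deg(1)=4, deg(2)=4, deg(3)=8, deg(4)=7, deg(5)=7, deg(6)=5, deg(7)=7, deg(8)=4, deg(9)=6, deg(10)=5, deg(11)=6.
Sorted degree sequence of G2: [8, 7, 7, 7, 7, 6, 6, 5, 5, 4, 4, 4].
The (sorted) degree sequence is an isomorphism invariant, so since G1 and G2 have different degree sequences they cannot be isomorphic.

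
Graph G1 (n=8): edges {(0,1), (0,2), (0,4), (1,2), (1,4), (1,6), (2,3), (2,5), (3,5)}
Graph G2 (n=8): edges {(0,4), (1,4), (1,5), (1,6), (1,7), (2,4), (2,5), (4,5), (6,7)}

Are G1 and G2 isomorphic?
Yes, isomorphic

The graphs are isomorphic.
One valid mapping φ: V(G1) → V(G2): 0→5, 1→4, 2→1, 3→6, 4→2, 5→7, 6→0, 7→3

Verify φ preserves adjacency — for each edge of G1, its image is an edge of G2:
  (0,1) → (φ(0),φ(1)) = (4,5) ∈ E(G2) ✓
  (0,2) → (φ(0),φ(2)) = (1,5) ∈ E(G2) ✓
  (0,4) → (φ(0),φ(4)) = (2,5) ∈ E(G2) ✓
  (1,2) → (φ(1),φ(2)) = (1,4) ∈ E(G2) ✓
  (1,4) → (φ(1),φ(4)) = (2,4) ∈ E(G2) ✓
  (1,6) → (φ(1),φ(6)) = (0,4) ∈ E(G2) ✓
  (2,3) → (φ(2),φ(3)) = (1,6) ∈ E(G2) ✓
  (2,5) → (φ(2),φ(5)) = (1,7) ∈ E(G2) ✓
  (3,5) → (φ(3),φ(5)) = (6,7) ∈ E(G2) ✓
All 9 edges of G1 map to edges of G2, and |E(G1)| = |E(G2)| = 9, so φ is a bijection on edges as well as vertices. Hence G1 ≅ G2.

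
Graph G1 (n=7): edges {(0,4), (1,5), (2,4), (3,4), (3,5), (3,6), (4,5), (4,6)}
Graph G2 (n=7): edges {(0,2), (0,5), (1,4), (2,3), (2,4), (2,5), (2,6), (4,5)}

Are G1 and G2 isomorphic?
Yes, isomorphic

The graphs are isomorphic.
One valid mapping φ: V(G1) → V(G2): 0→6, 1→1, 2→3, 3→5, 4→2, 5→4, 6→0

Verify φ preserves adjacency — for each edge of G1, its image is an edge of G2:
  (0,4) → (φ(0),φ(4)) = (2,6) ∈ E(G2) ✓
  (1,5) → (φ(1),φ(5)) = (1,4) ∈ E(G2) ✓
  (2,4) → (φ(2),φ(4)) = (2,3) ∈ E(G2) ✓
  (3,4) → (φ(3),φ(4)) = (2,5) ∈ E(G2) ✓
  (3,5) → (φ(3),φ(5)) = (4,5) ∈ E(G2) ✓
  (3,6) → (φ(3),φ(6)) = (0,5) ∈ E(G2) ✓
  (4,5) → (φ(4),φ(5)) = (2,4) ∈ E(G2) ✓
  (4,6) → (φ(4),φ(6)) = (0,2) ∈ E(G2) ✓
All 8 edges of G1 map to edges of G2, and |E(G1)| = |E(G2)| = 8, so φ is a bijection on edges as well as vertices. Hence G1 ≅ G2.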